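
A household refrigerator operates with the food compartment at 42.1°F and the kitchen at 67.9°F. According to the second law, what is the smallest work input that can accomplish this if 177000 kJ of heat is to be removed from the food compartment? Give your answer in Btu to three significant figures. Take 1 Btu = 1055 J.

In absolute terms T_C = 278.76 K and T_H = 293.09 K, so ΔT = 14.33 K.
The reversible limit is COP_R = T_C/ΔT = 19.45, so W_min = Q_C/COP = Q_C·ΔT/T_C.
W_min = 177000 × 14.33/278.76 = 9101 kJ = 8627 Btu.

8630 Btu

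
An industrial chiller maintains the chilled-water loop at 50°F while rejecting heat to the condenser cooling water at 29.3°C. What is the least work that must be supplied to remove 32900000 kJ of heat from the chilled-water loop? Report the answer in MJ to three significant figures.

2240 MJ

In absolute terms T_C = 283.15 K and T_H = 302.45 K, so ΔT = 19.30 K.
The reversible limit is COP_R = T_C/ΔT = 14.67, so W_min = Q_C/COP = Q_C·ΔT/T_C.
W_min = 32900000 × 19.30/283.15 = 2243000 kJ = 2243 MJ.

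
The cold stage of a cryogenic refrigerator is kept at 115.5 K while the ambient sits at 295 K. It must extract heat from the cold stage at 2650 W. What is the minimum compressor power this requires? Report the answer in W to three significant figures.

The reservoir spacing is ΔT = 295 − 115.5 = 179.5 K.
COP_Carnot = T_C/ΔT = 115.50/179.5 = 0.6435.
Ẇ_min = Q̇/COP_Carnot = 2650/0.6435 = 4118 W.

4120 W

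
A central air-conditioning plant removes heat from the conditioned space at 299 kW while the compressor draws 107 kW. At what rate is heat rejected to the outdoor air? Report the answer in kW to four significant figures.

406.0 kW

For a cyclic device the first law requires Q̇_H = Q̇_C + Ẇ.
Q̇_H = Q̇_C + Ẇ = 406.0 kW.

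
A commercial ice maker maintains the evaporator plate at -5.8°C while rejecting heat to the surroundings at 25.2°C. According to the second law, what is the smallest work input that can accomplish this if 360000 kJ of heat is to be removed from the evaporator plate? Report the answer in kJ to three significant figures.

In absolute terms T_C = 267.35 K and T_H = 298.35 K, so ΔT = 31.00 K.
The reversible limit is COP_R = T_C/ΔT = 8.624, so W_min = Q_C/COP = Q_C·ΔT/T_C.
W_min = 360000 × 31.00/267.35 = 41740 kJ.

41700 kJ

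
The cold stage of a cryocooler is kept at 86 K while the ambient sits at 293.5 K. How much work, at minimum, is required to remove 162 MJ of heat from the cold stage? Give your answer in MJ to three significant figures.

391 MJ

The reservoir spacing is ΔT = 293.5 − 86 = 207.5 K.
The reversible limit is COP_R = T_C/ΔT = 0.4145, so W_min = Q_C/COP = Q_C·ΔT/T_C.
W_min = 162.0 × 207.5/86.00 = 390.9 MJ.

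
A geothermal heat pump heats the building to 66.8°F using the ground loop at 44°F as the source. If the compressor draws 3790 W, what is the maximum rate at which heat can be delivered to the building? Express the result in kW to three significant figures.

In absolute terms T_C = 279.82 K and T_H = 292.48 K, so ΔT = 12.67 K.
COP_Carnot = T_H/ΔT = 292.48/12.67 = 23.09.
Q̇_max = COP_Carnot × Ẇ = 23.09 × 3790 W = 87510 W = 87.51 kW.

87.5 kW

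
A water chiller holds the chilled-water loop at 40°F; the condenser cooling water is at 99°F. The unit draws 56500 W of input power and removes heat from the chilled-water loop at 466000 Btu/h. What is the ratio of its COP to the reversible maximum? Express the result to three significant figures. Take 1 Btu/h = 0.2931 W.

Converting, Q̇_C = 466000 Btu/h = 136600 W, so COP_actual = Q̇_C/Ẇ = 136600/56500 = 2.417.
In absolute terms T_C = 277.59 K and T_H = 310.37 K, so ΔT = 32.78 K.
COP_Carnot = T_C/ΔT = 277.59/32.78 = 8.469.
η_II = COP_actual/COP_Carnot = 2.417/8.469 = 0.2854.

0.285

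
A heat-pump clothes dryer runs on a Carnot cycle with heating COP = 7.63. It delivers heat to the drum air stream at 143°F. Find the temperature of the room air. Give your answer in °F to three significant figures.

COP_HP = T_H/(T_H − T_C) gives T_H − T_C = T_H/COP.
With T_H = 334.82 K, T_C = 334.82 × (1 − 1/7.63) = 290.94 K.
Converting, 290.94 K = 64.01°F.

64.0 °F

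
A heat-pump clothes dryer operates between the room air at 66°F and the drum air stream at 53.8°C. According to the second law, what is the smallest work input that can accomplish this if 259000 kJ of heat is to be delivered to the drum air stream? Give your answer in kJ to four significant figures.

In absolute terms T_C = 292.04 K and T_H = 326.95 K, so ΔT = 34.91 K.
The reversible limit is COP_HP = T_H/ΔT = 9.365, so W_min = Q_H/COP = Q_H·ΔT/T_H.
W_min = 259000 × 34.91/326.95 = 27660 kJ.

27660 kJ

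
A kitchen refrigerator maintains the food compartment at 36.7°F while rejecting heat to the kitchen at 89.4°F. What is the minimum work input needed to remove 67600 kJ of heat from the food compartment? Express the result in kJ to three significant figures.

7180 kJ

In absolute terms T_C = 275.76 K and T_H = 305.04 K, so ΔT = 29.28 K.
The reversible limit is COP_R = T_C/ΔT = 9.419, so W_min = Q_C/COP = Q_C·ΔT/T_C.
W_min = 67600 × 29.28/275.76 = 7177 kJ.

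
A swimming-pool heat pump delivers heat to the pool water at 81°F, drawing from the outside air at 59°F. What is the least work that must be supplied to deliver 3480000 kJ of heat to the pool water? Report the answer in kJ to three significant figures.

In absolute terms T_C = 288.15 K and T_H = 300.37 K, so ΔT = 12.22 K.
The reversible limit is COP_HP = T_H/ΔT = 24.58, so W_min = Q_H/COP = Q_H·ΔT/T_H.
W_min = 3480000 × 12.22/300.37 = 141600 kJ.

142000 kJ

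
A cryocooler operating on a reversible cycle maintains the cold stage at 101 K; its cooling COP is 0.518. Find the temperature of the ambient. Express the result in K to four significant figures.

COP_R = T_C/(T_H − T_C) gives T_H − T_C = T_C/COP.
With T_C = 101.00 K, T_H = 101.00 × (1 + 1/0.518) = 295.98 K.

296.0 K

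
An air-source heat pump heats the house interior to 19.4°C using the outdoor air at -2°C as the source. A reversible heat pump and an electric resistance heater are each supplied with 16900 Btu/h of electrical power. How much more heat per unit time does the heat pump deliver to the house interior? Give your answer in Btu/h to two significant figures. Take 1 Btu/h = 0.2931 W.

In absolute terms T_C = 271.15 K and T_H = 292.55 K, so ΔT = 21.40 K.
COP_Carnot = T_H/ΔT = 292.55/21.40 = 13.67.
The heat pump delivers Q̇_H = COP × Ẇ = 231000 Btu/h; the resistance heater delivers Ẇ = 16900 Btu/h.
Extra = (COP − 1)·Ẇ = 214100 Btu/h.

210000 Btu/h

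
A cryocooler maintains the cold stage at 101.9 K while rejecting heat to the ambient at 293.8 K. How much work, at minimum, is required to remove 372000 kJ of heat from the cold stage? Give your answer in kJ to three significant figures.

701000 kJ

The reservoir spacing is ΔT = 293.8 − 101.9 = 191.9 K.
The reversible limit is COP_R = T_C/ΔT = 0.5310, so W_min = Q_C/COP = Q_C·ΔT/T_C.
W_min = 372000 × 191.9/101.90 = 700600 kJ.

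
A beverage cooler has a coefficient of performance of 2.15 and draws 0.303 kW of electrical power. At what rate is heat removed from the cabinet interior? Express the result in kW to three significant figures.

Q̇_C = COP × Ẇ = 2.15 × 0.3030 = 0.6515 kW.

0.651 kW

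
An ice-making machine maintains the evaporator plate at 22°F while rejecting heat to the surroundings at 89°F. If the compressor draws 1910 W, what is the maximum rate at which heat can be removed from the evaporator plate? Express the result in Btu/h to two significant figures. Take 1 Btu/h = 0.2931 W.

47000 Btu/h

In absolute terms T_C = 267.59 K and T_H = 304.82 K, so ΔT = 37.22 K.
COP_Carnot = T_C/ΔT = 267.59/37.22 = 7.189.
Q̇_max = COP_Carnot × Ẇ = 7.189 × 1910 W = 13730 W = 46850 Btu/h.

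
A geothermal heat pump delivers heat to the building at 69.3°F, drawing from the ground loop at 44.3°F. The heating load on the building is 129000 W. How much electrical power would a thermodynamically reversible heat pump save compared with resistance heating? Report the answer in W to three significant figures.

In absolute terms T_C = 279.98 K and T_H = 293.87 K, so ΔT = 13.89 K.
COP_Carnot = T_H/ΔT = 293.87/13.89 = 21.16.
Resistance heating needs Ẇ_res = Q̇_H = 129000 W; the reversible heat pump needs only Ẇ_hp = Q̇_H/COP = 6097 W.
Saving = 129000 − 6097 = 122900 W.

123000 W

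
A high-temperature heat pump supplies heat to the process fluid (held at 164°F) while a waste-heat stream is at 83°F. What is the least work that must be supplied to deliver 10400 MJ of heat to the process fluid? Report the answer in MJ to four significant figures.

1351 MJ

In absolute terms T_C = 301.48 K and T_H = 346.48 K, so ΔT = 45.00 K.
The reversible limit is COP_HP = T_H/ΔT = 7.700, so W_min = Q_H/COP = Q_H·ΔT/T_H.
W_min = 10400 × 45.00/346.48 = 1351 MJ.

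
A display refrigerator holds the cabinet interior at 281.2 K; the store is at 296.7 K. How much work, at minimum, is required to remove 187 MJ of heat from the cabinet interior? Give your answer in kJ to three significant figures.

The reservoir spacing is ΔT = 296.7 − 281.2 = 15.50 K.
The reversible limit is COP_R = T_C/ΔT = 18.14, so W_min = Q_C/COP = Q_C·ΔT/T_C.
W_min = 187.0 × 15.50/281.20 = 10.31 MJ = 10310 kJ.

10300 kJ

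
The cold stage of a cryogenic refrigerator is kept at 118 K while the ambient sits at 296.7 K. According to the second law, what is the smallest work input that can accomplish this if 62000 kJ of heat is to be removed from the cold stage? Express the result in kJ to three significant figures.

93900 kJ

The reservoir spacing is ΔT = 296.7 − 118 = 178.7 K.
The reversible limit is COP_R = T_C/ΔT = 0.6603, so W_min = Q_C/COP = Q_C·ΔT/T_C.
W_min = 62000 × 178.7/118.00 = 93890 kJ.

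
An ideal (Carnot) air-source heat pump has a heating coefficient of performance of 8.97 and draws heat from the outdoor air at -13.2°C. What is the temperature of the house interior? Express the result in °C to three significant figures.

19.4 °C

COP_HP = T_H/(T_H − T_C) rearranges to T_H = COP·T_C/(COP − 1).
With T_C = 259.95 K, T_H = 8.97 × 259.95/7.970 = 292.57 K.
Converting, 292.57 K = 19.42°C.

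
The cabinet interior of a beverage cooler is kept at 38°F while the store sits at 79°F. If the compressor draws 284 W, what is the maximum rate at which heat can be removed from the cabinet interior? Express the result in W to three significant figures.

3450 W

In absolute terms T_C = 276.48 K and T_H = 299.26 K, so ΔT = 22.78 K.
COP_Carnot = T_C/ΔT = 276.48/22.78 = 12.14.
Q̇_max = COP_Carnot × Ẇ = 12.14 × 284.0 W = 3447 W.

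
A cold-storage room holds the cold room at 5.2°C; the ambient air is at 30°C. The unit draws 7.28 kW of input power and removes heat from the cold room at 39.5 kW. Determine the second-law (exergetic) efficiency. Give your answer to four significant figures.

0.4834

COP_actual = Q̇_C/Ẇ = 39.50/7.280 = 5.426.
In absolute terms T_C = 278.35 K and T_H = 303.15 K, so ΔT = 24.80 K.
COP_Carnot = T_C/ΔT = 278.35/24.80 = 11.22.
η_II = COP_actual/COP_Carnot = 5.426/11.22 = 0.4834.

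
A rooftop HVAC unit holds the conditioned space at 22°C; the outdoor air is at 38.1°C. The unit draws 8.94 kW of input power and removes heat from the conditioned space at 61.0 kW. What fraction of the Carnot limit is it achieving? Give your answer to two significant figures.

0.37

COP_actual = Q̇_C/Ẇ = 61.00/8.940 = 6.823.
In absolute terms T_C = 295.15 K and T_H = 311.25 K, so ΔT = 16.10 K.
COP_Carnot = T_C/ΔT = 295.15/16.10 = 18.33.
η_II = COP_actual/COP_Carnot = 6.823/18.33 = 0.3722.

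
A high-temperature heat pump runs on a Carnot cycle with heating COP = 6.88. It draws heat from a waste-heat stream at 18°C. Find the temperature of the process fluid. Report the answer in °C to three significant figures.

COP_HP = T_H/(T_H − T_C) rearranges to T_H = COP·T_C/(COP − 1).
With T_C = 291.15 K, T_H = 6.88 × 291.15/5.880 = 340.67 K.
Converting, 340.67 K = 67.52°C.

67.5 °C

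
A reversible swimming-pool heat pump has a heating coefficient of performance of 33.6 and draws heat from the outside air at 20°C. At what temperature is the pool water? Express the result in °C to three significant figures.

29.0 °C

COP_HP = T_H/(T_H − T_C) rearranges to T_H = COP·T_C/(COP − 1).
With T_C = 293.15 K, T_H = 33.6 × 293.15/32.60 = 302.14 K.
Converting, 302.14 K = 28.99°C.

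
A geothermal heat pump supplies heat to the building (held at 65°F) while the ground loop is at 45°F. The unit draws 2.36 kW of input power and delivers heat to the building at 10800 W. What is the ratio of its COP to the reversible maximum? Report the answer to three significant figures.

0.174

Converting, Q̇_H = 10800 W = 10.80 kW, so COP_actual = Q̇_H/Ẇ = 10.80/2.360 = 4.576.
In absolute terms T_C = 280.37 K and T_H = 291.48 K, so ΔT = 11.11 K.
COP_Carnot = T_H/ΔT = 291.48/11.11 = 26.23.
η_II = COP_actual/COP_Carnot = 4.576/26.23 = 0.1744.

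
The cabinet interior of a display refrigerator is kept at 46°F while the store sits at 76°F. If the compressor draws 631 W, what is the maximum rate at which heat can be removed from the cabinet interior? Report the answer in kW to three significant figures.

10.6 kW

In absolute terms T_C = 280.93 K and T_H = 297.59 K, so ΔT = 16.67 K.
COP_Carnot = T_C/ΔT = 280.93/16.67 = 16.86.
Q̇_max = COP_Carnot × Ẇ = 16.86 × 631.0 W = 10640 W = 10.64 kW.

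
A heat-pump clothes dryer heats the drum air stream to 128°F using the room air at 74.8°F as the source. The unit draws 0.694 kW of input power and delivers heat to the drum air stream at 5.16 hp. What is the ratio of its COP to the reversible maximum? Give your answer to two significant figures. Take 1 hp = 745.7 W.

0.50

Converting, Q̇_H = 5.160 hp = 3.848 kW, so COP_actual = Q̇_H/Ẇ = 3.848/0.6940 = 5.544.
In absolute terms T_C = 296.93 K and T_H = 326.48 K, so ΔT = 29.56 K.
COP_Carnot = T_H/ΔT = 326.48/29.56 = 11.05.
η_II = COP_actual/COP_Carnot = 5.544/11.05 = 0.5019.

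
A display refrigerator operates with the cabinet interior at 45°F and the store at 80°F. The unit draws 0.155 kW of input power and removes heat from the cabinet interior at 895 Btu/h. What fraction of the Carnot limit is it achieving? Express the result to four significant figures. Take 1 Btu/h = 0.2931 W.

Converting, Q̇_C = 895.0 Btu/h = 0.2623 kW, so COP_actual = Q̇_C/Ẇ = 0.2623/0.1550 = 1.692.
In absolute terms T_C = 280.37 K and T_H = 299.82 K, so ΔT = 19.44 K.
COP_Carnot = T_C/ΔT = 280.37/19.44 = 14.42.
η_II = COP_actual/COP_Carnot = 1.692/14.42 = 0.1174.

0.1174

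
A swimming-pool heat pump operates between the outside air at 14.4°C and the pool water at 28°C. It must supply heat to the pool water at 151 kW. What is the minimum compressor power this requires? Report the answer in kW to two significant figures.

6.8 kW

In absolute terms T_C = 287.55 K and T_H = 301.15 K, so ΔT = 13.60 K.
COP_Carnot = T_H/ΔT = 301.15/13.60 = 22.14.
Ẇ_min = Q̇/COP_Carnot = 151.0/22.14 = 6.819 kW.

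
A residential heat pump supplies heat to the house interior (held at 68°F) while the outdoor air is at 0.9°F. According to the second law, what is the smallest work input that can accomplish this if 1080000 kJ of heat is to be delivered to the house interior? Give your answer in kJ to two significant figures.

140000 kJ

In absolute terms T_C = 255.87 K and T_H = 293.15 K, so ΔT = 37.28 K.
The reversible limit is COP_HP = T_H/ΔT = 7.864, so W_min = Q_H/COP = Q_H·ΔT/T_H.
W_min = 1080000 × 37.28/293.15 = 137300 kJ.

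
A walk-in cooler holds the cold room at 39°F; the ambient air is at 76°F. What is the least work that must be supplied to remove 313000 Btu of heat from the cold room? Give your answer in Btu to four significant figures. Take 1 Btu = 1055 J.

In absolute terms T_C = 277.04 K and T_H = 297.59 K, so ΔT = 20.56 K.
The reversible limit is COP_R = T_C/ΔT = 13.48, so W_min = Q_C/COP = Q_C·ΔT/T_C.
W_min = 313000 × 20.56/277.04 = 23220 Btu.

23220 Btu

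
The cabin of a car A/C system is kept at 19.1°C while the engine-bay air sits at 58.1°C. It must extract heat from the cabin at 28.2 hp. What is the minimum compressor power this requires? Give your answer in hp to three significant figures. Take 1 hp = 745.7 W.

3.76 hp

In absolute terms T_C = 292.25 K and T_H = 331.25 K, so ΔT = 39.00 K.
COP_Carnot = T_C/ΔT = 292.25/39.00 = 7.494.
Ẇ_min = Q̇/COP_Carnot = 28.20/7.494 = 3.763 hp.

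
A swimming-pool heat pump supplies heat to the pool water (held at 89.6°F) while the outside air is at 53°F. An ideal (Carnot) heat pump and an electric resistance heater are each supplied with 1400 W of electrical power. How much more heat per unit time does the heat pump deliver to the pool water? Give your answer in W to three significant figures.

In absolute terms T_C = 284.82 K and T_H = 305.15 K, so ΔT = 20.33 K.
COP_Carnot = T_H/ΔT = 305.15/20.33 = 15.01.
The heat pump delivers Q̇_H = COP × Ẇ = 21010 W; the resistance heater delivers Ẇ = 1400 W.
Extra = (COP − 1)·Ẇ = 19610 W.

19600 W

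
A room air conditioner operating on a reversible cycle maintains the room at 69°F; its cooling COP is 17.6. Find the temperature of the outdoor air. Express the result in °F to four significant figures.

COP_R = T_C/(T_H − T_C) gives T_H − T_C = T_C/COP.
With T_C = 293.71 K, T_H = 293.71 × (1 + 1/17.6) = 310.39 K.
Converting, 310.39 K = 99.04°F.

99.04 °F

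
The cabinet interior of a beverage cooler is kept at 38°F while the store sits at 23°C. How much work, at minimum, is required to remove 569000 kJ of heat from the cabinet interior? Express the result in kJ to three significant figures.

40500 kJ

In absolute terms T_C = 276.48 K and T_H = 296.15 K, so ΔT = 19.67 K.
The reversible limit is COP_R = T_C/ΔT = 14.06, so W_min = Q_C/COP = Q_C·ΔT/T_C.
W_min = 569000 × 19.67/276.48 = 40470 kJ.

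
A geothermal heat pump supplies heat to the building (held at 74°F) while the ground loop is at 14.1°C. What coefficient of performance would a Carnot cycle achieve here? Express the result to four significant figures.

32.11

In absolute terms T_C = 287.25 K and T_H = 296.48 K, so ΔT = 9.233 K.
For a reversible cycle, COP_Carnot = T_H/ΔT = 296.48/9.233 = 32.11.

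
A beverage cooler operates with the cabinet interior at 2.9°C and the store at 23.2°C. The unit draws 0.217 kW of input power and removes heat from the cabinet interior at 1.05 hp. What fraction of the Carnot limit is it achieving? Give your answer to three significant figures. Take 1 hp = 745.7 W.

0.265

Converting, Q̇_C = 1.050 hp = 0.7830 kW, so COP_actual = Q̇_C/Ẇ = 0.7830/0.2170 = 3.608.
In absolute terms T_C = 276.05 K and T_H = 296.35 K, so ΔT = 20.30 K.
COP_Carnot = T_C/ΔT = 276.05/20.30 = 13.60.
η_II = COP_actual/COP_Carnot = 3.608/13.60 = 0.2653.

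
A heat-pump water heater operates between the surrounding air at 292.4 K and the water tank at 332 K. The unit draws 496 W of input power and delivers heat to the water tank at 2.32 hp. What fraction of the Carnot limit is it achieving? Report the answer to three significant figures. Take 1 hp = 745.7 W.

Converting, Q̇_H = 2.320 hp = 1730 W, so COP_actual = Q̇_H/Ẇ = 1730/496.0 = 3.488.
The reservoir spacing is ΔT = 332 − 292.4 = 39.60 K.
COP_Carnot = T_H/ΔT = 332.00/39.60 = 8.384.
η_II = COP_actual/COP_Carnot = 3.488/8.384 = 0.4160.

0.416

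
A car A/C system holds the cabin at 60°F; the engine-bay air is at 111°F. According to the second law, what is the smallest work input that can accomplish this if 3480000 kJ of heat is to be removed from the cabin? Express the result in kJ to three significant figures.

In absolute terms T_C = 288.71 K and T_H = 317.04 K, so ΔT = 28.33 K.
The reversible limit is COP_R = T_C/ΔT = 10.19, so W_min = Q_C/COP = Q_C·ΔT/T_C.
W_min = 3480000 × 28.33/288.71 = 341500 kJ.

342000 kJ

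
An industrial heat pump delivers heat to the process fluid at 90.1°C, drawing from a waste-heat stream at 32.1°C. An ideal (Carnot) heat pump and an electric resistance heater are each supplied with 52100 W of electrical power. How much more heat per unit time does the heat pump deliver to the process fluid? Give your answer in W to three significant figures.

274000 W

In absolute terms T_C = 305.25 K and T_H = 363.25 K, so ΔT = 58.00 K.
COP_Carnot = T_H/ΔT = 363.25/58.00 = 6.263.
The heat pump delivers Q̇_H = COP × Ẇ = 326300 W; the resistance heater delivers Ẇ = 52100 W.
Extra = (COP − 1)·Ẇ = 274200 W.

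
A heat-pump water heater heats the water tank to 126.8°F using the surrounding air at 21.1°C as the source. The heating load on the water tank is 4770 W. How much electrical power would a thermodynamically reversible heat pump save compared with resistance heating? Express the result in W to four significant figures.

4308 W

In absolute terms T_C = 294.25 K and T_H = 325.82 K, so ΔT = 31.57 K.
COP_Carnot = T_H/ΔT = 325.82/31.57 = 10.32.
Resistance heating needs Ẇ_res = Q̇_H = 4770 W; the reversible heat pump needs only Ẇ_hp = Q̇_H/COP = 462.1 W.
Saving = 4770 − 462.1 = 4308 W.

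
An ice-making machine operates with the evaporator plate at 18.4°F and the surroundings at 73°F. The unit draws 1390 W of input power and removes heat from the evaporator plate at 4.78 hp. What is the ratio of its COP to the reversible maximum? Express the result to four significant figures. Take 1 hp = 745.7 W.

0.2929

Converting, Q̇_C = 4.780 hp = 3564 W, so COP_actual = Q̇_C/Ẇ = 3564/1390 = 2.564.
In absolute terms T_C = 265.59 K and T_H = 295.93 K, so ΔT = 30.33 K.
COP_Carnot = T_C/ΔT = 265.59/30.33 = 8.756.
η_II = COP_actual/COP_Carnot = 2.564/8.756 = 0.2929.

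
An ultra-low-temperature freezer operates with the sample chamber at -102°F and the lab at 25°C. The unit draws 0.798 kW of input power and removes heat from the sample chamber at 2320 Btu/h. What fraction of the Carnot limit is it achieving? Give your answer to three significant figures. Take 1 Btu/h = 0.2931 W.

0.426

Converting, Q̇_C = 2320 Btu/h = 0.6800 kW, so COP_actual = Q̇_C/Ẇ = 0.6800/0.7980 = 0.8521.
In absolute terms T_C = 198.71 K and T_H = 298.15 K, so ΔT = 99.44 K.
COP_Carnot = T_C/ΔT = 198.71/99.44 = 1.998.
η_II = COP_actual/COP_Carnot = 0.8521/1.998 = 0.4265.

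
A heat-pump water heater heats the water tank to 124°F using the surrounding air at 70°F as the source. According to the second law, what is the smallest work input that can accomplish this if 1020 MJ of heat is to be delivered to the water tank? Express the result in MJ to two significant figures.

94 MJ

In absolute terms T_C = 294.26 K and T_H = 324.26 K, so ΔT = 30.00 K.
The reversible limit is COP_HP = T_H/ΔT = 10.81, so W_min = Q_H/COP = Q_H·ΔT/T_H.
W_min = 1020 × 30.00/324.26 = 94.37 MJ.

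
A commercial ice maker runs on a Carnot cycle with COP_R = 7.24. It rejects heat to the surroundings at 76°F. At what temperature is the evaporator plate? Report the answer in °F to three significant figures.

11.0 °F

For a Carnot refrigerator COP_R = T_C/(T_H − T_C), so T_C = COP·T_H/(1 + COP).
With T_H = 297.59 K, T_C = 7.24 × 297.59/8.240 = 261.48 K.
Converting, 261.48 K = 10.99°F.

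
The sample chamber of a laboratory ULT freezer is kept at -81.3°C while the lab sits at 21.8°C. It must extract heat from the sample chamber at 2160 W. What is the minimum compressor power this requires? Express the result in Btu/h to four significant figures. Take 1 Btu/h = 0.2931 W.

3960 Btu/h

In absolute terms T_C = 191.85 K and T_H = 294.95 K, so ΔT = 103.1 K.
COP_Carnot = T_C/ΔT = 191.85/103.1 = 1.861.
Ẇ_min = Q̇/COP_Carnot = 2160/1.861 = 1161 W = 3960 Btu/h.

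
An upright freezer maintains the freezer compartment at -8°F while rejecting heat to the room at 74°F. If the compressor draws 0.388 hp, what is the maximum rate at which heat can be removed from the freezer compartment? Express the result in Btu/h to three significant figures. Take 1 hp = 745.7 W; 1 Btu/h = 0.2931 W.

5440 Btu/h

In absolute terms T_C = 250.93 K and T_H = 296.48 K, so ΔT = 45.56 K.
COP_Carnot = T_C/ΔT = 250.93/45.56 = 5.508.
Q̇_max = COP_Carnot × Ẇ = 5.508 × 0.3880 hp = 2.137 hp = 5437 Btu/h.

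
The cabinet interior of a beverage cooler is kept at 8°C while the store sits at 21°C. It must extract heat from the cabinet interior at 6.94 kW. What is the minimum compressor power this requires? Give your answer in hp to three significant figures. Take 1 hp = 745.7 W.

In absolute terms T_C = 281.15 K and T_H = 294.15 K, so ΔT = 13.00 K.
COP_Carnot = T_C/ΔT = 281.15/13.00 = 21.63.
Ẇ_min = Q̇/COP_Carnot = 6.940/21.63 = 0.3209 kW = 0.4303 hp.

0.430 hp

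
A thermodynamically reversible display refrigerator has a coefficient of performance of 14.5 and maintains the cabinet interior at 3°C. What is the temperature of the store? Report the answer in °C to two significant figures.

22 °C

COP_R = T_C/(T_H − T_C) gives T_H − T_C = T_C/COP.
With T_C = 276.15 K, T_H = 276.15 × (1 + 1/14.5) = 295.19 K.
Converting, 295.19 K = 22.04°C.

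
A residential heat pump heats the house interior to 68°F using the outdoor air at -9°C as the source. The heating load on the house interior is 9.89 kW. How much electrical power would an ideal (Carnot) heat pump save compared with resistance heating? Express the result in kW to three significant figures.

In absolute terms T_C = 264.15 K and T_H = 293.15 K, so ΔT = 29.00 K.
COP_Carnot = T_H/ΔT = 293.15/29.00 = 10.11.
Resistance heating needs Ẇ_res = Q̇_H = 9.890 kW; the reversible heat pump needs only Ẇ_hp = Q̇_H/COP = 0.9784 kW.
Saving = 9.890 − 0.9784 = 8.912 kW.

8.91 kW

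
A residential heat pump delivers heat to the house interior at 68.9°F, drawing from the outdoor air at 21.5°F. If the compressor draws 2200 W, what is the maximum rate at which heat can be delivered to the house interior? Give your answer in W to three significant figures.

In absolute terms T_C = 267.32 K and T_H = 293.65 K, so ΔT = 26.33 K.
COP_Carnot = T_H/ΔT = 293.65/26.33 = 11.15.
Q̇_max = COP_Carnot × Ẇ = 11.15 × 2200 W = 24530 W.

24500 W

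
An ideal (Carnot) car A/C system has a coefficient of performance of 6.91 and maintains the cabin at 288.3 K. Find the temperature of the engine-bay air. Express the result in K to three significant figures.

COP_R = T_C/(T_H − T_C) gives T_H − T_C = T_C/COP.
With T_C = 288.30 K, T_H = 288.30 × (1 + 1/6.91) = 330.02 K.

330 K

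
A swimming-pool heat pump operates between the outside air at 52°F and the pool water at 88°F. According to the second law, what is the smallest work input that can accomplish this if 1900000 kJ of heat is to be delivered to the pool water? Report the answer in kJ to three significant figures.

In absolute terms T_C = 284.26 K and T_H = 304.26 K, so ΔT = 20.00 K.
The reversible limit is COP_HP = T_H/ΔT = 15.21, so W_min = Q_H/COP = Q_H·ΔT/T_H.
W_min = 1900000 × 20.00/304.26 = 124900 kJ.

125000 kJ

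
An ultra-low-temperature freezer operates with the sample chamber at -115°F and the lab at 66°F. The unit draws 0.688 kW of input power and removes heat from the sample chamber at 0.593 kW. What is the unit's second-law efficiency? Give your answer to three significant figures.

COP_actual = Q̇_C/Ẇ = 0.5930/0.6880 = 0.8619.
In absolute terms T_C = 191.48 K and T_H = 292.04 K, so ΔT = 100.6 K.
COP_Carnot = T_C/ΔT = 191.48/100.6 = 1.904.
η_II = COP_actual/COP_Carnot = 0.8619/1.904 = 0.4526.

0.453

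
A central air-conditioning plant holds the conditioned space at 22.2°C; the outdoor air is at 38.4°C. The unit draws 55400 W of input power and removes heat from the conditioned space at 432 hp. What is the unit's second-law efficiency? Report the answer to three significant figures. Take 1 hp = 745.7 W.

Converting, Q̇_C = 432.0 hp = 322100 W, so COP_actual = Q̇_C/Ẇ = 322100/55400 = 5.815.
In absolute terms T_C = 295.35 K and T_H = 311.55 K, so ΔT = 16.20 K.
COP_Carnot = T_C/ΔT = 295.35/16.20 = 18.23.
η_II = COP_actual/COP_Carnot = 5.815/18.23 = 0.3189.

0.319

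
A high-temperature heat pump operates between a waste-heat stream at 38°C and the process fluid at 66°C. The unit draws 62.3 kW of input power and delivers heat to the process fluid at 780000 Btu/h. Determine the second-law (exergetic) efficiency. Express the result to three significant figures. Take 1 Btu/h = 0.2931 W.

0.303

Converting, Q̇_H = 780000 Btu/h = 228.6 kW, so COP_actual = Q̇_H/Ẇ = 228.6/62.30 = 3.670.
In absolute terms T_C = 311.15 K and T_H = 339.15 K, so ΔT = 28.00 K.
COP_Carnot = T_H/ΔT = 339.15/28.00 = 12.11.
η_II = COP_actual/COP_Carnot = 3.670/12.11 = 0.3030.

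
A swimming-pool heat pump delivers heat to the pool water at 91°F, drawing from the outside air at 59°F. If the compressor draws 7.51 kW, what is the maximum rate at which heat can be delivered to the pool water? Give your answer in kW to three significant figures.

129 kW

In absolute terms T_C = 288.15 K and T_H = 305.93 K, so ΔT = 17.78 K.
COP_Carnot = T_H/ΔT = 305.93/17.78 = 17.21.
Q̇_max = COP_Carnot × Ẇ = 17.21 × 7.510 kW = 129.2 kW.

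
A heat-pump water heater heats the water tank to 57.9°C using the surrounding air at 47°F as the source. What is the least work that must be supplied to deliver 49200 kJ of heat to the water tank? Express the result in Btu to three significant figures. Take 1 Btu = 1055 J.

6980 Btu

In absolute terms T_C = 281.48 K and T_H = 331.05 K, so ΔT = 49.57 K.
The reversible limit is COP_HP = T_H/ΔT = 6.679, so W_min = Q_H/COP = Q_H·ΔT/T_H.
W_min = 49200 × 49.57/331.05 = 7367 kJ = 6982 Btu.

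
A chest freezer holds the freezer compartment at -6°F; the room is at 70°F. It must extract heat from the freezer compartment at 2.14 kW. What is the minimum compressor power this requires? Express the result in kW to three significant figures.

0.358 kW

In absolute terms T_C = 252.04 K and T_H = 294.26 K, so ΔT = 42.22 K.
COP_Carnot = T_C/ΔT = 252.04/42.22 = 5.969.
Ẇ_min = Q̇/COP_Carnot = 2.140/5.969 = 0.3585 kW.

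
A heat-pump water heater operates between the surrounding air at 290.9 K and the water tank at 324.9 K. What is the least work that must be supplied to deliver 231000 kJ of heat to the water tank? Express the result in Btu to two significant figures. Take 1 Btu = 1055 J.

23000 Btu

The reservoir spacing is ΔT = 324.9 − 290.9 = 34.00 K.
The reversible limit is COP_HP = T_H/ΔT = 9.556, so W_min = Q_H/COP = Q_H·ΔT/T_H.
W_min = 231000 × 34.00/324.90 = 24170 kJ = 22910 Btu.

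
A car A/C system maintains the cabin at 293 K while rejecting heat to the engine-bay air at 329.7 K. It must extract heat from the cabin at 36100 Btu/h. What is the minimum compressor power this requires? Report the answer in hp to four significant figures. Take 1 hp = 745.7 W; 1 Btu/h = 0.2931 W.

The reservoir spacing is ΔT = 329.7 − 293 = 36.70 K.
COP_Carnot = T_C/ΔT = 293.00/36.70 = 7.984.
Ẇ_min = Q̇/COP_Carnot = 36100/7.984 = 4522 Btu/h = 1.777 hp.

1.777 hp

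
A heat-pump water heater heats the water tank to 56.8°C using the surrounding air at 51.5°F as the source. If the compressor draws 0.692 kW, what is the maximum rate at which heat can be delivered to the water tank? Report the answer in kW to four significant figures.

In absolute terms T_C = 283.98 K and T_H = 329.95 K, so ΔT = 45.97 K.
COP_Carnot = T_H/ΔT = 329.95/45.97 = 7.178.
Q̇_max = COP_Carnot × Ẇ = 7.178 × 0.6920 kW = 4.967 kW.

4.967 kW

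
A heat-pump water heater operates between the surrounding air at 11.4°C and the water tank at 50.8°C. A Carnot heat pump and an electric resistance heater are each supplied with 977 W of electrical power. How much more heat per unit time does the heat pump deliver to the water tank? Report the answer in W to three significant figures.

In absolute terms T_C = 284.55 K and T_H = 323.95 K, so ΔT = 39.40 K.
COP_Carnot = T_H/ΔT = 323.95/39.40 = 8.222.
The heat pump delivers Q̇_H = COP × Ẇ = 8033 W; the resistance heater delivers Ẇ = 977.0 W.
Extra = (COP − 1)·Ẇ = 7056 W.

7060 W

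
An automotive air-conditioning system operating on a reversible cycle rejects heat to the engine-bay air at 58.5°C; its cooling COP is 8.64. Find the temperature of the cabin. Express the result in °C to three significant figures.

24.1 °C

For a Carnot refrigerator COP_R = T_C/(T_H − T_C), so T_C = COP·T_H/(1 + COP).
With T_H = 331.65 K, T_C = 8.64 × 331.65/9.640 = 297.25 K.
Converting, 297.25 K = 24.10°C.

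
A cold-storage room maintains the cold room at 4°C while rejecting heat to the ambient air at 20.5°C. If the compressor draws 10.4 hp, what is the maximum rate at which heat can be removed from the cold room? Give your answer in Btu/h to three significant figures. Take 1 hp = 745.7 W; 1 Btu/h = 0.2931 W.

444000 Btu/h

In absolute terms T_C = 277.15 K and T_H = 293.65 K, so ΔT = 16.50 K.
COP_Carnot = T_C/ΔT = 277.15/16.50 = 16.80.
Q̇_max = COP_Carnot × Ẇ = 16.80 × 10.40 hp = 174.7 hp = 444400 Btu/h.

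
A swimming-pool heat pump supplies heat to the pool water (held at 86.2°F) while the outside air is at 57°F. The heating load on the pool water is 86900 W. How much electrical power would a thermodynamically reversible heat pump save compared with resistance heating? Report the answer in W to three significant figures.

In absolute terms T_C = 287.04 K and T_H = 303.26 K, so ΔT = 16.22 K.
COP_Carnot = T_H/ΔT = 303.26/16.22 = 18.69.
Resistance heating needs Ẇ_res = Q̇_H = 86900 W; the reversible heat pump needs only Ẇ_hp = Q̇_H/COP = 4649 W.
Saving = 86900 − 4649 = 82250 W.

82300 W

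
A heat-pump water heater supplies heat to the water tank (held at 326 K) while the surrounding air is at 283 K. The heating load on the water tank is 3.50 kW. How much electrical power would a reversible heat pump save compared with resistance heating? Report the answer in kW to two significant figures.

3.0 kW

The reservoir spacing is ΔT = 326 − 283 = 43.00 K.
COP_Carnot = T_H/ΔT = 326.00/43.00 = 7.581.
Resistance heating needs Ẇ_res = Q̇_H = 3.500 kW; the reversible heat pump needs only Ẇ_hp = Q̇_H/COP = 0.4617 kW.
Saving = 3.500 − 0.4617 = 3.038 kW.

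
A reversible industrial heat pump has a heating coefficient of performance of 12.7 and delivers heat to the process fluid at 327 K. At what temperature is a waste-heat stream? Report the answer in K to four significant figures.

301.3 K

COP_HP = T_H/(T_H − T_C) gives T_H − T_C = T_H/COP.
With T_H = 327.00 K, T_C = 327.00 × (1 − 1/12.7) = 301.25 K.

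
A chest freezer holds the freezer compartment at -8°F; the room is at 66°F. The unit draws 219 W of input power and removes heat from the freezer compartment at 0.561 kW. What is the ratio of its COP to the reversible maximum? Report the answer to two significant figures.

0.42

Converting, Q̇_C = 0.5610 kW = 561.0 W, so COP_actual = Q̇_C/Ẇ = 561.0/219.0 = 2.562.
In absolute terms T_C = 250.93 K and T_H = 292.04 K, so ΔT = 41.11 K.
COP_Carnot = T_C/ΔT = 250.93/41.11 = 6.104.
η_II = COP_actual/COP_Carnot = 2.562/6.104 = 0.4197.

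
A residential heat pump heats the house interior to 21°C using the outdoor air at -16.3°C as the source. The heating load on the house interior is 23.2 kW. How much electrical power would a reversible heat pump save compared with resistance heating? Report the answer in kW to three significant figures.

In absolute terms T_C = 256.85 K and T_H = 294.15 K, so ΔT = 37.30 K.
COP_Carnot = T_H/ΔT = 294.15/37.30 = 7.886.
Resistance heating needs Ẇ_res = Q̇_H = 23.20 kW; the reversible heat pump needs only Ẇ_hp = Q̇_H/COP = 2.942 kW.
Saving = 23.20 − 2.942 = 20.26 kW.

20.3 kW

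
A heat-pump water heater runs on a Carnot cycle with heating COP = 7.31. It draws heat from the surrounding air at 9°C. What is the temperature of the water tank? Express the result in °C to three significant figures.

53.7 °C

COP_HP = T_H/(T_H − T_C) rearranges to T_H = COP·T_C/(COP − 1).
With T_C = 282.15 K, T_H = 7.31 × 282.15/6.310 = 326.86 K.
Converting, 326.86 K = 53.71°C.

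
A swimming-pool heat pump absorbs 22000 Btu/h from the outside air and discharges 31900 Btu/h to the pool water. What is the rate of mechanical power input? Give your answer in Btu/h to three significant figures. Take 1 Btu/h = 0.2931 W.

9900 Btu/h

For a cyclic device the first law requires Q̇_H = Q̇_C + Ẇ.
Ẇ = Q̇_H − Q̇_C = 9900 Btu/h.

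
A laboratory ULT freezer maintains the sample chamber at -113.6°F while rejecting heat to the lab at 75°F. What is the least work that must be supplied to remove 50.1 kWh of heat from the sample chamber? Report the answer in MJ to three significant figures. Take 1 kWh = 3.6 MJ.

98.3 MJ

In absolute terms T_C = 192.26 K and T_H = 297.04 K, so ΔT = 104.8 K.
The reversible limit is COP_R = T_C/ΔT = 1.835, so W_min = Q_C/COP = Q_C·ΔT/T_C.
W_min = 50.10 × 104.8/192.26 = 27.30 kWh = 98.29 MJ.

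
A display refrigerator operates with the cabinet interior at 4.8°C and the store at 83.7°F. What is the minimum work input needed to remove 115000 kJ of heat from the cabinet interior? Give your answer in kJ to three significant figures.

9900 kJ

In absolute terms T_C = 277.95 K and T_H = 301.87 K, so ΔT = 23.92 K.
The reversible limit is COP_R = T_C/ΔT = 11.62, so W_min = Q_C/COP = Q_C·ΔT/T_C.
W_min = 115000 × 23.92/277.95 = 9898 kJ.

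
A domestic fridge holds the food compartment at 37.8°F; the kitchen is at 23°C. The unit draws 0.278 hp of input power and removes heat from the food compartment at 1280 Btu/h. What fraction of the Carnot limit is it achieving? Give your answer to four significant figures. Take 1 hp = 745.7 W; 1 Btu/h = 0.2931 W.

Converting, Q̇_C = 1280 Btu/h = 0.5031 hp, so COP_actual = Q̇_C/Ẇ = 0.5031/0.2780 = 1.810.
In absolute terms T_C = 276.37 K and T_H = 296.15 K, so ΔT = 19.78 K.
COP_Carnot = T_C/ΔT = 276.37/19.78 = 13.97.
η_II = COP_actual/COP_Carnot = 1.810/13.97 = 0.1295.

0.1295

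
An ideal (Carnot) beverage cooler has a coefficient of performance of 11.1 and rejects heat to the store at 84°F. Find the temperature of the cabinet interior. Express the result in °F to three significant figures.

For a Carnot refrigerator COP_R = T_C/(T_H − T_C), so T_C = COP·T_H/(1 + COP).
With T_H = 302.04 K, T_C = 11.1 × 302.04/12.10 = 277.08 K.
Converting, 277.08 K = 39.07°F.

39.1 °F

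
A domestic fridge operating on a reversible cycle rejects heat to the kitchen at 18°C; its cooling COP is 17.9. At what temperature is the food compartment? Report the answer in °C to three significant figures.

2.60 °C

For a Carnot refrigerator COP_R = T_C/(T_H − T_C), so T_C = COP·T_H/(1 + COP).
With T_H = 291.15 K, T_C = 17.9 × 291.15/18.90 = 275.75 K.
Converting, 275.75 K = 2.60°C.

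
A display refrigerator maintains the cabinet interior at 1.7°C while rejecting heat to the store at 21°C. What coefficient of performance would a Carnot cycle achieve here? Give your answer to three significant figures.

14.2

In absolute terms T_C = 274.85 K and T_H = 294.15 K, so ΔT = 19.30 K.
For a reversible cycle, COP_Carnot = T_C/ΔT = 274.85/19.30 = 14.24.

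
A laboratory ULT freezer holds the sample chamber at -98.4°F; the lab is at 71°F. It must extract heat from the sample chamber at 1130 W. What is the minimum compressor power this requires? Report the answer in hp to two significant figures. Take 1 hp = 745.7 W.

0.71 hp

In absolute terms T_C = 200.71 K and T_H = 294.82 K, so ΔT = 94.11 K.
COP_Carnot = T_C/ΔT = 200.71/94.11 = 2.133.
Ẇ_min = Q̇/COP_Carnot = 1130/2.133 = 529.9 W = 0.7106 hp.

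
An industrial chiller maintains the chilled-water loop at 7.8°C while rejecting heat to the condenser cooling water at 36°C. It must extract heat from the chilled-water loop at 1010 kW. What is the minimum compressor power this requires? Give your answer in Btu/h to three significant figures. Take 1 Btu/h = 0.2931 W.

346000 Btu/h

In absolute terms T_C = 280.95 K and T_H = 309.15 K, so ΔT = 28.20 K.
COP_Carnot = T_C/ΔT = 280.95/28.20 = 9.963.
Ẇ_min = Q̇/COP_Carnot = 1010/9.963 = 101.4 kW = 345900 Btu/h.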